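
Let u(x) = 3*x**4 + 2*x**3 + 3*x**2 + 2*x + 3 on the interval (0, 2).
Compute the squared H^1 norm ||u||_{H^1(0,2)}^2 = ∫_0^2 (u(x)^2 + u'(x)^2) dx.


||u||_{H^1}^2 = 167834/21

The H^1 norm (squared) on an interval (0, L) is
  ||u||_{H^1}^2 = ∫_0^L u(x)^2 dx + ∫_0^L u'(x)^2 dx.
Compute u'(x) = 12*x**3 + 6*x**2 + 6*x + 2.
Then u(x)^2 = 9*x**8 + 12*x**7 + 22*x**6 + 24*x**5 + 35*x**4 + 24*x**3 + 22*x**2 + 12*x + 9 and u'(x)^2 = 144*x**6 + 144*x**5 + 180*x**4 + 120*x**3 + 60*x**2 + 24*x + 4.
Integrate each monomial from 0 to 2 using ∫_0^2 c·x^n dx = c·2^(n+1)/(n+1):
  ∫_0^2 u(x)^2 dx = ∫_0^2 (9*x^8 + 12*x^7 + 22*x^6 + 24*x^5 + 35*x^4 + 24*x^3 + 22*x^2 + 12*x + 9) dx. Term by term:
    ∫_0^2 9*x^8 dx = 512;  ∫_0^2 12*x^7 dx = 384;  ∫_0^2 22*x^6 dx = 2816/7;
    ∫_0^2 24*x^5 dx = 256;  ∫_0^2 35*x^4 dx = 224;  ∫_0^2 24*x^3 dx = 96;
    ∫_0^2 22*x^2 dx = 176/3;  ∫_0^2 12*x dx = 24;  ∫_0^2 9 dx = 18.
  Sum: 512 + 384 + 2816/7 + 256 + 224 + 96 + 176/3 + 24 + 18 = 41474/21.
  ∫_0^2 u'(x)^2 dx = ∫_0^2 (144*x^6 + 144*x^5 + 180*x^4 + 120*x^3 + 60*x^2 + 24*x + 4) dx. Term by term:
    ∫_0^2 144*x^6 dx = 18432/7;  ∫_0^2 144*x^5 dx = 1536;  ∫_0^2 180*x^4 dx = 1152;
    ∫_0^2 120*x^3 dx = 480;  ∫_0^2 60*x^2 dx = 160;  ∫_0^2 24*x dx = 48;
    ∫_0^2 4 dx = 8.
  Sum: 18432/7 + 1536 + 1152 + 480 + 160 + 48 + 8 = 42120/7.
Adding: ||u||_{H^1}^2 = 41474/21 + 42120/7 = 167834/21.


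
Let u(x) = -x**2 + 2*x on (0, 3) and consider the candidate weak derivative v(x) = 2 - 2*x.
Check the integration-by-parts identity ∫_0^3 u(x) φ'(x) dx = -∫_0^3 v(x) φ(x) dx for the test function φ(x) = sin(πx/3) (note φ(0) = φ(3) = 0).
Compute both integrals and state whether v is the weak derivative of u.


LHS = 6/π, RHS = 6/π. Yes, v = u' weakly.

u(x) = -x**2 + 2*x, classical derivative u'(x) = 2 - 2*x.
φ(x) = sin(πx/3), so φ'(x) = π*cos(π*x/3)/3.
Note φ(0) = φ(3) = 0, so the boundary term u·φ vanishes.
LHS = ∫_0^3 u(x) φ'(x) dx = ∫_0^3 (-π*x^2*cos(π*x/3)/3 + 2*π*x*cos(π*x/3)/3) dx. Term by term:
  ∫_0^3 -π*x^2*cos(π*x/3)/3 dx = 18/π;  ∫_0^3 2*π*x*cos(π*x/3)/3 dx = -12/π.
Sum: 18/π − 12/π = 6/π.
So LHS = 6/π.
∫_0^3 v(x) φ(x) dx = ∫_0^3 (-2*x*sin(π*x/3) + 2*sin(π*x/3)) dx. Term by term:
  ∫_0^3 2*sin(π*x/3) dx = 12/π;  ∫_0^3 -2*x*sin(π*x/3) dx = -18/π.
Sum: 12/π − 18/π = -6/π.
So RHS = -∫_0^3 v(x) φ(x) dx = 6/π.
LHS = RHS, so the identity holds for this test φ.
Moreover u is smooth here and v(x) = u'(x) = 2 - 2*x pointwise, so the identity holds for every test function. Hence v is the weak derivative of u.


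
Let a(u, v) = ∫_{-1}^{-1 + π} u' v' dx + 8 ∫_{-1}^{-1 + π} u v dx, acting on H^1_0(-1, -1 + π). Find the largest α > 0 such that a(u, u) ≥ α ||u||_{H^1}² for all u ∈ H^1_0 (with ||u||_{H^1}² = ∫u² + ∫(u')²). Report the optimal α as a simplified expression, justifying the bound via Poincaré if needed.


α = 1

Coercivity of a(·,·) on H^1_0(-1, -1 + π) means a(u, u) ≥ α ||u||_{H^1}² for every u ∈ H^1_0.
The interval has length L = π, and Poincaré/coercivity depend only on L. Here a(u, u) = ∫(u')² + (8)·∫u².
Here c = 8 ≥ 1, so a(u,u) = ∫(u')² + c∫u² ≥ ∫(u')² + ∫u² = ||u||_{H^1}², i.e. α = 1 works. No larger α is possible: a(u,u) ≥ α||u||_{H^1}² means (1−α)∫(u')² ≥ (α−c)∫u², and for the modes u_n = sin(nπ(x−x₀)/L) (x₀ the left endpoint) one has ∫u_n²/∫(u_n')² = (L/(nπ))² → 0, so a(u_n,u_n)/||u_n||_{H^1}² → 1. Hence the optimal constant is α = 1.
Therefore α = 1.


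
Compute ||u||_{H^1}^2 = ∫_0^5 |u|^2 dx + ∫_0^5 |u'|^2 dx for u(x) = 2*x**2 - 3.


||u||_{H^1}^2 = 8135/3

The H^1 norm (squared) on an interval (0, L) is
  ||u||_{H^1}^2 = ∫_0^L u(x)^2 dx + ∫_0^L u'(x)^2 dx.
Compute u'(x) = 4*x.
Then u(x)^2 = 4*x**4 - 12*x**2 + 9 and u'(x)^2 = 16*x**2.
Integrate each monomial from 0 to 5 using ∫_0^5 c·x^n dx = c·5^(n+1)/(n+1):
  ∫_0^5 u(x)^2 dx = ∫_0^5 (4*x^4 - 12*x^2 + 9) dx. Term by term:
    ∫_0^5 4*x^4 dx = 2500;  ∫_0^5 -12*x^2 dx = -500;  ∫_0^5 9 dx = 45.
  Sum: 2500 − 500 + 45 = 2045.
  ∫_0^5 u'(x)^2 dx = ∫_0^5 (16*x^2) dx. Term by term:
    ∫_0^5 16*x^2 dx = 2000/3.
Adding: ||u||_{H^1}^2 = 2045 + 2000/3 = 8135/3.


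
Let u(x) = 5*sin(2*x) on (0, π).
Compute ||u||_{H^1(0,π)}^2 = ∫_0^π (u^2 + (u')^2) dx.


||u||_{H^1(0,π)}^2 = 125*π/2

u'(x) = 10*cos(2*x).
Expand u² and (u')² and integrate term by term on (0, π), using: for integers n ≥ 1, ∫_0^π sin²(nx) dx = ∫_0^π cos²(nx) dx = π/2; for n ≠ n', ∫_0^π sin(nx)sin(n'x) dx = ∫_0^π cos(nx)cos(n'x) dx = 0; and by product-to-sum, ∫_0^π sin(nx)cos(n'x) dx = ½∫_0^π [sin((n+n')x) + sin((n−n')x)] dx, which is 0 when n+n' is even and 2n/(n²−n'²) when n+n' is odd (it need not vanish on (0, π)).
  u² squared terms: (5)²·∫sin(2x)² dx = 25·π/2 = 25*π/2.
  So ∫_0^π u² dx = 25*π/2.
  (u')² squared terms: (10)²·∫cos(2x)² dx = 100·π/2 = 50*π.
  So ∫_0^π (u')² dx = 50*π.
||u||_{H^1}^2 = (25*π/2) + (50*π) = 125*π/2.


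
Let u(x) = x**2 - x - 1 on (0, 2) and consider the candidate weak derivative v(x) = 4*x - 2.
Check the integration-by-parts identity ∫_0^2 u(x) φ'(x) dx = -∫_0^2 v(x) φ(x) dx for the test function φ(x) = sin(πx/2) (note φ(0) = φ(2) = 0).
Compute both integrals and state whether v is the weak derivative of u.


LHS = -4/π, RHS = -8/π. No, v is not the weak derivative of u.

u(x) = x**2 - x - 1, classical derivative u'(x) = 2*x - 1.
φ(x) = sin(πx/2), so φ'(x) = π*cos(π*x/2)/2.
Note φ(0) = φ(2) = 0, so the boundary term u·φ vanishes.
LHS = ∫_0^2 u(x) φ'(x) dx = ∫_0^2 (π*x^2*cos(π*x/2)/2 - π*x*cos(π*x/2)/2 - π*cos(π*x/2)/2) dx. Term by term:
  ∫_0^2 -π*cos(π*x/2)/2 dx = 0;  ∫_0^2 π*x^2*cos(π*x/2)/2 dx = -8/π;  ∫_0^2 -π*x*cos(π*x/2)/2 dx = 4/π.
Sum: 0 − 8/π + 4/π = -4/π.
So LHS = -4/π.
∫_0^2 v(x) φ(x) dx = ∫_0^2 (4*x*sin(π*x/2) - 2*sin(π*x/2)) dx. Term by term:
  ∫_0^2 -2*sin(π*x/2) dx = -8/π;  ∫_0^2 4*x*sin(π*x/2) dx = 16/π.
Sum: -8/π + 16/π = 8/π.
So RHS = -∫_0^2 v(x) φ(x) dx = -8/π.
LHS − RHS = 4/π ≠ 0, so the identity fails.
(For a valid weak derivative the identity must hold for EVERY test function, in particular this one. The failure shows v is NOT the weak derivative of u.)
Correct weak derivative would be u'(x) = 2*x - 1.


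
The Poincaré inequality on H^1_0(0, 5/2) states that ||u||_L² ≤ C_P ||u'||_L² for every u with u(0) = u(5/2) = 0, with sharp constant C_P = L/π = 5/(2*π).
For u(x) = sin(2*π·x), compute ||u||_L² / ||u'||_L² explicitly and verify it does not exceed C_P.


||u||_L² / ||u'||_L² = 1/(2*π) < C_P = 5/(2*π).

u(x) = sin(2*π·x), so u'(x) = 2*π*cos(2*π*x).
Writing u(x) = A·sin(kπx/L) with A = 1 and k = 5, use ∫_0^L sin²(kπx/L) dx = L/2 and ∫_0^L cos²(kπx/L) dx = L/2.
u² = 1·sin²(2*π·x) and (u')² = 4*π^2·cos²(2*π·x), and each of sin², cos² integrates to L/2 = 5/4 over (0, 5/2).
∫_0^5/2 u² dx = 5/4, so ||u||_L² = sqrt(5)/2.
∫_0^5/2 (u')² dx = 5*π^2, so ||u'||_L² = sqrt(5)*π.
Ratio ||u||_L² / ||u'||_L² = 1/(2*π).
Sharp Poincaré constant on H^1_0(0, 5/2) is C_P = L/π = 5/(2*π), achieved by sin(2*π/5·x).
This is the k = 5 harmonic; the ratio L/(kπ) is strictly less than C_P = L/π, consistent with the sharp inequality ||u||_L² ≤ C_P ||u'||_L².


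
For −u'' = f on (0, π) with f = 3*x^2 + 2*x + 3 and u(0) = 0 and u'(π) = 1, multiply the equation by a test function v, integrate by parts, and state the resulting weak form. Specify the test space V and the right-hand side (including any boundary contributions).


V = {v ∈ H^1(0, π) : v(0) = 0} (test functions vanish at x = 0 where u is specified); weak form: ∫_0^π u'v' dx = ∫_0^π (3*x^2 + 2*x + 3) v dx + v(π) for all v ∈ V.

Multiply both sides by a test function v and integrate from 0 to π:
  ∫_0^π −u''(x) v(x) dx = ∫_0^π f(x) v(x) dx.
Integrate the LHS by parts once:
  ∫_0^π −u'' v dx = −[u'(x) v(x)]_0^π + ∫_0^π u'(x) v'(x) dx.
Thus ∫_0^π u'(x) v'(x) dx = ∫_0^π f(x) v(x) dx + [u'(x) v(x)]_0^π.
Choose V so that boundary terms are either known or forced to vanish.
Mixed BC: u(0) = 0 (Dirichlet) and u'(π) = 1 (Neumann). Define V = {v ∈ H^1(0, π) : v(0) = 0}. Then [u' v]_0^π = u'(π)·v(π) − u'(0)·0 = v(π).
Weak formulation: find u (satisfying any essential BC) such that ∫_0^π u'(x) v'(x) dx = ∫_0^π f v dx + v(π) for all v ∈ V (Dirichlet at 0 absorbed into V; Neumann datum at x = π contributes the boundary term).
Substituting f(x) = 3*x^2 + 2*x + 3, the right-hand side is ∫_0^π (3*x^2 + 2*x + 3) v dx + v(π).


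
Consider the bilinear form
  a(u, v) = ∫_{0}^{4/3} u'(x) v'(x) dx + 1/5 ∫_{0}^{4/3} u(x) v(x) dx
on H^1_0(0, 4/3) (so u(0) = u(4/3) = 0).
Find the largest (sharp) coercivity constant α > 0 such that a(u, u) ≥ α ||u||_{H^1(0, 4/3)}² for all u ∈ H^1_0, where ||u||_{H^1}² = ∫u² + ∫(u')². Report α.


α = (16 + 45*π^2)/(5*(16 + 9*π^2))

Coercivity of a(·,·) on H^1_0(0, 4/3) means a(u, u) ≥ α ||u||_{H^1}² for every u ∈ H^1_0.
The interval has length L = 4/3, and Poincaré/coercivity depend only on L. Here a(u, u) = ∫(u')² + (1/5)·∫u².
Here 0 < c = 1/5 < 1. The condition a(u,u) ≥ α||u||_{H^1}² reads (1−α)∫(u')² ≥ (α−c)∫u². Any admissible α is ≤ 1 (rapidly oscillating u have ∫u²/∫(u')² → 0), and α = 1 would force 0 ≥ (1−c)∫u², impossible since c < 1; so 1−α > 0. By the sharp Poincaré inequality on H^1_0 of an interval of length L, ∫(u')² ≥ (π/L)²∫u² with equality for the first sine mode sin(π(x−x₀)/L) (x₀ the left endpoint), so the inequality holds for all u iff (1−α)(π/L)² ≥ α − c, i.e. α ≤ ((π/L)² + c)/((π/L)² + 1) = (1 + c(L/π)²)/(1 + (L/π)²). With (π/L)² = 9*π^2/16 and c = 1/5, the largest admissible constant is α = ((π/L)² + c)/((π/L)² + 1).
Simplifying, α = (16 + 45*π^2)/(5*(16 + 9*π^2)).


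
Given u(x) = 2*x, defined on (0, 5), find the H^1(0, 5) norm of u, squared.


||u||_{H^1}^2 = 560/3

The H^1 norm (squared) on an interval (0, L) is
  ||u||_{H^1}^2 = ∫_0^L u(x)^2 dx + ∫_0^L u'(x)^2 dx.
Compute u'(x) = 2.
Then u(x)^2 = 4*x**2 and u'(x)^2 = 4.
Integrate each monomial from 0 to 5 using ∫_0^5 c·x^n dx = c·5^(n+1)/(n+1):
  ∫_0^5 u(x)^2 dx = ∫_0^5 (4*x^2) dx. Term by term:
    ∫_0^5 4*x^2 dx = 500/3.
  ∫_0^5 u'(x)^2 dx = ∫_0^5 (4) dx. Term by term:
    ∫_0^5 4 dx = 20.
Adding: ||u||_{H^1}^2 = 500/3 + 20 = 560/3.


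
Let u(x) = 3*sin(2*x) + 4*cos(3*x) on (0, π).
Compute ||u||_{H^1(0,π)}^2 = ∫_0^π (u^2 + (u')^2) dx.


||u||_{H^1(0,π)}^2 = -192 + 205*π/2

u'(x) = -12*sin(3*x) + 6*cos(2*x).
Expand u² and (u')² and integrate term by term on (0, π), using: for integers n ≥ 1, ∫_0^π sin²(nx) dx = ∫_0^π cos²(nx) dx = π/2; for n ≠ n', ∫_0^π sin(nx)sin(n'x) dx = ∫_0^π cos(nx)cos(n'x) dx = 0; and by product-to-sum, ∫_0^π sin(nx)cos(n'x) dx = ½∫_0^π [sin((n+n')x) + sin((n−n')x)] dx, which is 0 when n+n' is even and 2n/(n²−n'²) when n+n' is odd (it need not vanish on (0, π)).
  u² squared terms: (3)²·∫sin(2x)² dx = 9·π/2 = 9*π/2;  (4)²·∫cos(3x)² dx = 16·π/2 = 8*π.
  u² cross terms: 2·(3)·(4)·∫sin(2x)·cos(3x) dx = 24·(-4/5) = -96/5.
  So ∫_0^π u² dx = 9*π/2 + 8*π − 96/5 = -96/5 + 25*π/2.
  (u')² squared terms: (-12)²·∫sin(3x)² dx = 144·π/2 = 72*π;  (6)²·∫cos(2x)² dx = 36·π/2 = 18*π.
  (u')² cross terms: 2·(-12)·(6)·∫sin(3x)·cos(2x) dx = -144·(6/5) = -864/5.
  So ∫_0^π (u')² dx = 72*π + 18*π − 864/5 = -864/5 + 90*π.
||u||_{H^1}^2 = (-96/5 + 25*π/2) + (-864/5 + 90*π) = -192 + 205*π/2.


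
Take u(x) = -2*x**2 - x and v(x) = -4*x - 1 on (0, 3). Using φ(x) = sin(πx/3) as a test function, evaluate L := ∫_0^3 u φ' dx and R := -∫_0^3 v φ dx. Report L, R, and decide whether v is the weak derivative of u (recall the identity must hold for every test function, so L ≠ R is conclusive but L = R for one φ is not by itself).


LHS = 42/π, RHS = 42/π. Yes, v = u' weakly.

u(x) = -2*x**2 - x, classical derivative u'(x) = -4*x - 1.
φ(x) = sin(πx/3), so φ'(x) = π*cos(π*x/3)/3.
Note φ(0) = φ(3) = 0, so the boundary term u·φ vanishes.
LHS = ∫_0^3 u(x) φ'(x) dx = ∫_0^3 (-2*π*x^2*cos(π*x/3)/3 - π*x*cos(π*x/3)/3) dx. Term by term:
  ∫_0^3 -2*π*x^2*cos(π*x/3)/3 dx = 36/π;  ∫_0^3 -π*x*cos(π*x/3)/3 dx = 6/π.
Sum: 36/π + 6/π = 42/π.
So LHS = 42/π.
∫_0^3 v(x) φ(x) dx = ∫_0^3 (-4*x*sin(π*x/3) - sin(π*x/3)) dx. Term by term:
  ∫_0^3 -sin(π*x/3) dx = -6/π;  ∫_0^3 -4*x*sin(π*x/3) dx = -36/π.
Sum: -6/π − 36/π = -42/π.
So RHS = -∫_0^3 v(x) φ(x) dx = 42/π.
LHS = RHS, so the identity holds for this test φ.
Moreover u is smooth here and v(x) = u'(x) = -4*x - 1 pointwise, so the identity holds for every test function. Hence v is the weak derivative of u.


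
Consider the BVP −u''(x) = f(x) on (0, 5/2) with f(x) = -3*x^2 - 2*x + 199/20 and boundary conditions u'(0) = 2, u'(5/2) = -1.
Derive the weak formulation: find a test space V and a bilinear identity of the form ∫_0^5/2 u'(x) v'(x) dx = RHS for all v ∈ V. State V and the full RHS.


V = H^1(0, 5/2) (v unrestricted at boundary; u is determined up to an additive constant); weak form: ∫_0^5/2 u'v' dx = ∫_0^5/2 (-3*x^2 - 2*x + 199/20) v dx − v(5/2) − 2·v(0) for all v ∈ V.

Multiply both sides by a test function v and integrate from 0 to 5/2:
  ∫_0^5/2 −u''(x) v(x) dx = ∫_0^5/2 f(x) v(x) dx.
Integrate the LHS by parts once:
  ∫_0^5/2 −u'' v dx = −[u'(x) v(x)]_0^5/2 + ∫_0^5/2 u'(x) v'(x) dx.
Thus ∫_0^5/2 u'(x) v'(x) dx = ∫_0^5/2 f(x) v(x) dx + [u'(x) v(x)]_0^5/2.
Choose V so that boundary terms are either known or forced to vanish.
u has inhomogeneous Neumann u'(0) = 2, u'(5/2) = -1. [u' v]_0^5/2 = (-1)·v(5/2) − (2)·v(0) = − v(5/2) − 2·v(0). Take V = H^1(0, 5/2); boundary term becomes part of RHS.
Weak formulation: find u (satisfying any essential BC) such that ∫_0^5/2 u'(x) v'(x) dx = ∫_0^5/2 f v dx − v(5/2) − 2·v(0) for all v ∈ V (Neumann data are natural BCs: they enter the RHS as boundary terms).
Substituting f(x) = -3*x^2 - 2*x + 199/20, the right-hand side is ∫_0^5/2 (-3*x^2 - 2*x + 199/20) v dx − v(5/2) − 2·v(0).
Compatibility check (pure Neumann): taking v ≡ 1 ∈ V gives 0 = ∫_0^5/2 f dx + (-1) − (2), i.e. ∫_0^5/2 f dx must equal u'(0) − u'(5/2) = 3. Indeed ∫_0^5/2 (-3*x^2 - 2*x + 199/20) dx = 3, so the data are compatible. The solution is then unique only up to an additive constant (fix it e.g. by requiring ∫_0^5/2 u dx = 0).


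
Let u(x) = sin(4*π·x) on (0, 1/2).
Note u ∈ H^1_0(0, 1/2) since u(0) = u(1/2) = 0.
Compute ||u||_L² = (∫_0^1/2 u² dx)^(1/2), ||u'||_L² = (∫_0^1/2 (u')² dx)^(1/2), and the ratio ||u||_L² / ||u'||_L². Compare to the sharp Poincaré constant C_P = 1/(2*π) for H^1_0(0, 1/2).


||u||_L² / ||u'||_L² = 1/(4*π) < C_P = 1/(2*π).

u(x) = sin(4*π·x), so u'(x) = 4*π*cos(4*π*x).
Writing u(x) = A·sin(kπx/L) with A = 1 and k = 2, use ∫_0^L sin²(kπx/L) dx = L/2 and ∫_0^L cos²(kπx/L) dx = L/2.
u² = 1·sin²(4*π·x) and (u')² = 16*π^2·cos²(4*π·x), and each of sin², cos² integrates to L/2 = 1/4 over (0, 1/2).
∫_0^1/2 u² dx = 1/4, so ||u||_L² = 1/2.
∫_0^1/2 (u')² dx = 4*π^2, so ||u'||_L² = 2*π.
Ratio ||u||_L² / ||u'||_L² = 1/(4*π).
Sharp Poincaré constant on H^1_0(0, 1/2) is C_P = L/π = 1/(2*π), achieved by sin(2*π·x).
This is the k = 2 harmonic; the ratio L/(kπ) is strictly less than C_P = L/π, consistent with the sharp inequality ||u||_L² ≤ C_P ||u'||_L².


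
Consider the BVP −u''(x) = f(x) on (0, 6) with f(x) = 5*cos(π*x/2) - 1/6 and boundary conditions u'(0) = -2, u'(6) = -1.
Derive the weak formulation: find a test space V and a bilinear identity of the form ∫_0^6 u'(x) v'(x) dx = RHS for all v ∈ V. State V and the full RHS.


V = H^1(0, 6) (v unrestricted at boundary; u is determined up to an additive constant); weak form: ∫_0^6 u'v' dx = ∫_0^6 (5*cos(π*x/2) - 1/6) v dx − v(6) + 2·v(0) for all v ∈ V.

Multiply both sides by a test function v and integrate from 0 to 6:
  ∫_0^6 −u''(x) v(x) dx = ∫_0^6 f(x) v(x) dx.
Integrate the LHS by parts once:
  ∫_0^6 −u'' v dx = −[u'(x) v(x)]_0^6 + ∫_0^6 u'(x) v'(x) dx.
Thus ∫_0^6 u'(x) v'(x) dx = ∫_0^6 f(x) v(x) dx + [u'(x) v(x)]_0^6.
Choose V so that boundary terms are either known or forced to vanish.
u has inhomogeneous Neumann u'(0) = -2, u'(6) = -1. [u' v]_0^6 = (-1)·v(6) − (-2)·v(0) = − v(6) + 2·v(0). Take V = H^1(0, 6); boundary term becomes part of RHS.
Weak formulation: find u (satisfying any essential BC) such that ∫_0^6 u'(x) v'(x) dx = ∫_0^6 f v dx − v(6) + 2·v(0) for all v ∈ V (Neumann data are natural BCs: they enter the RHS as boundary terms).
Substituting f(x) = 5*cos(π*x/2) - 1/6, the right-hand side is ∫_0^6 (5*cos(π*x/2) - 1/6) v dx − v(6) + 2·v(0).
Compatibility check (pure Neumann): taking v ≡ 1 ∈ V gives 0 = ∫_0^6 f dx + (-1) − (-2), i.e. ∫_0^6 f dx must equal u'(0) − u'(6) = -1. Indeed ∫_0^6 (5*cos(π*x/2) - 1/6) dx = -1, so the data are compatible. The solution is then unique only up to an additive constant (fix it e.g. by requiring ∫_0^6 u dx = 0).


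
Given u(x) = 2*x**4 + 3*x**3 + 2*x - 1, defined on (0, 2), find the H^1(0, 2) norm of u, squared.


||u||_{H^1}^2 = 1370254/315

The H^1 norm (squared) on an interval (0, L) is
  ||u||_{H^1}^2 = ∫_0^L u(x)^2 dx + ∫_0^L u'(x)^2 dx.
Compute u'(x) = 8*x**3 + 9*x**2 + 2.
Then u(x)^2 = 4*x**8 + 12*x**7 + 9*x**6 + 8*x**5 + 8*x**4 - 6*x**3 + 4*x**2 - 4*x + 1 and u'(x)^2 = 64*x**6 + 144*x**5 + 81*x**4 + 32*x**3 + 36*x**2 + 4.
Integrate each monomial from 0 to 2 using ∫_0^2 c·x^n dx = c·2^(n+1)/(n+1):
  ∫_0^2 u(x)^2 dx = ∫_0^2 (4*x^8 + 12*x^7 + 9*x^6 + 8*x^5 + 8*x^4 - 6*x^3 + 4*x^2 - 4*x + 1) dx. Term by term:
    ∫_0^2 4*x^8 dx = 2048/9;  ∫_0^2 12*x^7 dx = 384;  ∫_0^2 9*x^6 dx = 1152/7;
    ∫_0^2 8*x^5 dx = 256/3;  ∫_0^2 8*x^4 dx = 256/5;  ∫_0^2 -6*x^3 dx = -24;
    ∫_0^2 4*x^2 dx = 32/3;  ∫_0^2 -4*x dx = -8;  ∫_0^2 1 dx = 2.
  Sum: 2048/9 + 384 + 1152/7 + 256/3 + 256/5 − 24 + 32/3 − 8 + 2 = 281398/315.
  ∫_0^2 u'(x)^2 dx = ∫_0^2 (64*x^6 + 144*x^5 + 81*x^4 + 32*x^3 + 36*x^2 + 4) dx. Term by term:
    ∫_0^2 64*x^6 dx = 8192/7;  ∫_0^2 144*x^5 dx = 1536;  ∫_0^2 81*x^4 dx = 2592/5;
    ∫_0^2 32*x^3 dx = 128;  ∫_0^2 36*x^2 dx = 96;  ∫_0^2 4 dx = 8.
  Sum: 8192/7 + 1536 + 2592/5 + 128 + 96 + 8 = 120984/35.
Adding: ||u||_{H^1}^2 = 281398/315 + 120984/35 = 1370254/315.


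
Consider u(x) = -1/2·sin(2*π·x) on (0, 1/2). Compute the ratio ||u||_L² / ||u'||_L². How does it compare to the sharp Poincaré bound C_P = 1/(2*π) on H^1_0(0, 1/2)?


||u||_L² / ||u'||_L² = 1/(2*π) = C_P.

u(x) = -1/2·sin(2*π·x), so u'(x) = -π*cos(2*π*x).
Writing u(x) = A·sin(kπx/L) with A = -1/2 and k = 1, use ∫_0^L sin²(kπx/L) dx = L/2 and ∫_0^L cos²(kπx/L) dx = L/2.
u² = 1/4·sin²(2*π·x) and (u')² = π^2·cos²(2*π·x), and each of sin², cos² integrates to L/2 = 1/4 over (0, 1/2).
∫_0^1/2 u² dx = 1/16, so ||u||_L² = 1/4.
∫_0^1/2 (u')² dx = π^2/4, so ||u'||_L² = π/2.
Ratio ||u||_L² / ||u'||_L² = 1/(2*π).
Sharp Poincaré constant on H^1_0(0, 1/2) is C_P = L/π = 1/(2*π), achieved by sin(2*π·x).
This is the k = 1 eigenfunction (up to amplitude), so the ratio equals the sharp Poincaré constant exactly.


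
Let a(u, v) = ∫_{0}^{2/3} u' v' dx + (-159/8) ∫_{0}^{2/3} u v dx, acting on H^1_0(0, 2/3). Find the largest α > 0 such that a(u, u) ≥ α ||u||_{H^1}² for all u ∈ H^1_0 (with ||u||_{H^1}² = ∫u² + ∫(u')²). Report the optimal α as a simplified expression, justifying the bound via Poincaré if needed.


α = 3*(-53 + 6*π^2)/(2*(4 + 9*π^2))

Coercivity of a(·,·) on H^1_0(0, 2/3) means a(u, u) ≥ α ||u||_{H^1}² for every u ∈ H^1_0.
The interval has length L = 2/3, and Poincaré/coercivity depend only on L. Here a(u, u) = ∫(u')² + (-159/8)·∫u².
Here c = -159/8 < 0 with |c| < (π/L)² = 9*π^2/4, so coercivity still holds. The condition a(u,u) ≥ α||u||_{H^1}² reads (1−α)∫(u')² ≥ (α−c)∫u². Any admissible α is ≤ 1 (rapidly oscillating u have ∫u²/∫(u')² → 0), and α = 1 would force 0 ≥ (1−c)∫u², impossible since c < 1; so 1−α > 0. By the sharp Poincaré inequality on H^1_0 of an interval of length L, ∫(u')² ≥ (π/L)²∫u² with equality for the first sine mode sin(π(x−x₀)/L) (x₀ the left endpoint), so the inequality holds for all u iff (1−α)(π/L)² ≥ α − c, i.e. α ≤ ((π/L)² + c)/((π/L)² + 1) = (1 + c(L/π)²)/(1 + (L/π)²). (Direct route, valid since c ≤ 0: Poincaré gives c∫u² ≥ c(L/π)²∫(u')², so a(u,u) ≥ (1 + c(L/π)²)∫(u')², while ||u||_{H^1}² ≤ (1 + (L/π)²)∫(u')²; dividing yields the same α.) With (π/L)² = 9*π^2/4 and c = -159/8, the largest admissible constant is α = ((π/L)² + c)/((π/L)² + 1).
Simplifying, α = 3*(-53 + 6*π^2)/(2*(4 + 9*π^2)).


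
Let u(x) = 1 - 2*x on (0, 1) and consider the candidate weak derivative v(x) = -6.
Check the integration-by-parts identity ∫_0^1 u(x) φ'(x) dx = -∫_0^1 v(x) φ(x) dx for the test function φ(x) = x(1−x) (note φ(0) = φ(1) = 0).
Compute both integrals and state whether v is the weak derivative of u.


LHS = 1/3, RHS = 1. No, v is not the weak derivative of u.

u(x) = 1 - 2*x, classical derivative u'(x) = -2.
φ(x) = x(1−x), so φ'(x) = 1 - 2*x.
Note φ(0) = φ(1) = 0, so the boundary term u·φ vanishes.
LHS = ∫_0^1 u(x) φ'(x) dx = ∫_0^1 (4*x^2 - 4*x + 1) dx. Term by term:
  ∫_0^1 4*x^2 dx = 4/3;  ∫_0^1 -4*x dx = -2;  ∫_0^1 1 dx = 1.
Sum: 4/3 − 2 + 1 = 1/3.
So LHS = 1/3.
∫_0^1 v(x) φ(x) dx = ∫_0^1 (6*x^2 - 6*x) dx. Term by term:
  ∫_0^1 6*x^2 dx = 2;  ∫_0^1 -6*x dx = -3.
Sum: 2 − 3 = -1.
So RHS = -∫_0^1 v(x) φ(x) dx = 1.
LHS − RHS = -2/3 ≠ 0, so the identity fails.
(For a valid weak derivative the identity must hold for EVERY test function, in particular this one. The failure shows v is NOT the weak derivative of u.)
Correct weak derivative would be u'(x) = -2.


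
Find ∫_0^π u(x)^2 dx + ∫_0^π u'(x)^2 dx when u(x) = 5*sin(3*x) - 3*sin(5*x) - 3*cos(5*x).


||u||_{H^1(0,π)}^2 = 359*π

u'(x) = 15*sin(5*x) + 15*cos(3*x) - 15*cos(5*x).
Expand u² and (u')² and integrate term by term on (0, π), using: for integers n ≥ 1, ∫_0^π sin²(nx) dx = ∫_0^π cos²(nx) dx = π/2; for n ≠ n', ∫_0^π sin(nx)sin(n'x) dx = ∫_0^π cos(nx)cos(n'x) dx = 0; and by product-to-sum, ∫_0^π sin(nx)cos(n'x) dx = ½∫_0^π [sin((n+n')x) + sin((n−n')x)] dx, which is 0 when n+n' is even and 2n/(n²−n'²) when n+n' is odd (it need not vanish on (0, π)).
  u² squared terms: (-3)²·∫cos(5x)² dx = 9·π/2 = 9*π/2;  (-3)²·∫sin(5x)² dx = 9·π/2 = 9*π/2;  (5)²·∫sin(3x)² dx = 25·π/2 = 25*π/2.
  u² cross terms: 2·(-3)·(-3)·∫cos(5x)·sin(5x) dx = 18·(0) = 0;  2·(-3)·(5)·∫cos(5x)·sin(3x) dx = -30·(0) = 0;  2·(-3)·(5)·∫sin(5x)·sin(3x) dx = -30·(0) = 0.
  So ∫_0^π u² dx = 9*π/2 + 9*π/2 + 25*π/2 + 0 + 0 + 0 = 43*π/2.
  (u')² squared terms: (-15)²·∫cos(5x)² dx = 225·π/2 = 225*π/2;  (15)²·∫cos(3x)² dx = 225·π/2 = 225*π/2;  (15)²·∫sin(5x)² dx = 225·π/2 = 225*π/2.
  (u')² cross terms: 2·(-15)·(15)·∫cos(5x)·cos(3x) dx = -450·(0) = 0;  2·(-15)·(15)·∫cos(5x)·sin(5x) dx = -450·(0) = 0;  2·(15)·(15)·∫cos(3x)·sin(5x) dx = 450·(0) = 0.
  So ∫_0^π (u')² dx = 225*π/2 + 225*π/2 + 225*π/2 + 0 + 0 + 0 = 675*π/2.
||u||_{H^1}^2 = (43*π/2) + (675*π/2) = 359*π.


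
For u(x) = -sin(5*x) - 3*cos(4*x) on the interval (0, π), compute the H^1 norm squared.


||u||_{H^1(0,π)}^2 = 340/3 + 179*π/2

u'(x) = 12*sin(4*x) - 5*cos(5*x).
Expand u² and (u')² and integrate term by term on (0, π), using: for integers n ≥ 1, ∫_0^π sin²(nx) dx = ∫_0^π cos²(nx) dx = π/2; for n ≠ n', ∫_0^π sin(nx)sin(n'x) dx = ∫_0^π cos(nx)cos(n'x) dx = 0; and by product-to-sum, ∫_0^π sin(nx)cos(n'x) dx = ½∫_0^π [sin((n+n')x) + sin((n−n')x)] dx, which is 0 when n+n' is even and 2n/(n²−n'²) when n+n' is odd (it need not vanish on (0, π)).
  u² squared terms: (-1)²·∫sin(5x)² dx = 1·π/2 = π/2;  (-3)²·∫cos(4x)² dx = 9·π/2 = 9*π/2.
  u² cross terms: 2·(-1)·(-3)·∫sin(5x)·cos(4x) dx = 6·(10/9) = 20/3.
  So ∫_0^π u² dx = π/2 + 9*π/2 + 20/3 = 20/3 + 5*π.
  (u')² squared terms: (-5)²·∫cos(5x)² dx = 25·π/2 = 25*π/2;  (12)²·∫sin(4x)² dx = 144·π/2 = 72*π.
  (u')² cross terms: 2·(-5)·(12)·∫cos(5x)·sin(4x) dx = -120·(-8/9) = 320/3.
  So ∫_0^π (u')² dx = 25*π/2 + 72*π + 320/3 = 320/3 + 169*π/2.
||u||_{H^1}^2 = (20/3 + 5*π) + (320/3 + 169*π/2) = 340/3 + 179*π/2.


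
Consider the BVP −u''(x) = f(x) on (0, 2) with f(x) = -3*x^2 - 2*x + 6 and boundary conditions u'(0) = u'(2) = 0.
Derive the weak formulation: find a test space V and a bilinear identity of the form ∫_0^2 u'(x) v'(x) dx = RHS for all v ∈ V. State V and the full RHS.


V = H^1(0, 2) (no boundary constraint on v; u is determined up to an additive constant); weak form: ∫_0^2 u'v' dx = ∫_0^2 (-3*x^2 - 2*x + 6) v dx for all v ∈ V.

Multiply both sides by a test function v and integrate from 0 to 2:
  ∫_0^2 −u''(x) v(x) dx = ∫_0^2 f(x) v(x) dx.
Integrate the LHS by parts once:
  ∫_0^2 −u'' v dx = −[u'(x) v(x)]_0^2 + ∫_0^2 u'(x) v'(x) dx.
Thus ∫_0^2 u'(x) v'(x) dx = ∫_0^2 f(x) v(x) dx + [u'(x) v(x)]_0^2.
Choose V so that boundary terms are either known or forced to vanish.
u has homogeneous Neumann: u'(0) = u'(2) = 0. So [u' v]_0^2 = 0·v(2) − 0·v(0) = 0 for any v; take V = H^1(0, 2).
Weak formulation: find u (satisfying any essential BC) such that ∫_0^2 u'(x) v'(x) dx = ∫_0^2 f v dx for all v ∈ V (homogeneous Neumann, so boundary terms vanish).
Substituting f(x) = -3*x^2 - 2*x + 6, the right-hand side is ∫_0^2 (-3*x^2 - 2*x + 6) v dx.
Compatibility check (pure Neumann): taking v ≡ 1 ∈ V gives 0 = ∫_0^2 f dx + (0) − (0), i.e. ∫_0^2 f dx must equal u'(0) − u'(2) = 0. Indeed ∫_0^2 (-3*x^2 - 2*x + 6) dx = 0, so the data are compatible. The solution is then unique only up to an additive constant (fix it e.g. by requiring ∫_0^2 u dx = 0).


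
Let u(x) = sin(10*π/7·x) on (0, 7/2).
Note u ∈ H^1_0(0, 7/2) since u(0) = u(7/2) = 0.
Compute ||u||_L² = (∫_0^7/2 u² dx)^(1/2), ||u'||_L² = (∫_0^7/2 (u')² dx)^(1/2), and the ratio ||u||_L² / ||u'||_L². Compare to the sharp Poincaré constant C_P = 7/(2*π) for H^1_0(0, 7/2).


||u||_L² / ||u'||_L² = 7/(10*π) < C_P = 7/(2*π).

u(x) = sin(10*π/7·x), so u'(x) = 10*π*cos(10*π*x/7)/7.
Writing u(x) = A·sin(kπx/L) with A = 1 and k = 5, use ∫_0^L sin²(kπx/L) dx = L/2 and ∫_0^L cos²(kπx/L) dx = L/2.
u² = 1·sin²(10*π/7·x) and (u')² = 100*π^2/49·cos²(10*π/7·x), and each of sin², cos² integrates to L/2 = 7/4 over (0, 7/2).
∫_0^7/2 u² dx = 7/4, so ||u||_L² = sqrt(7)/2.
∫_0^7/2 (u')² dx = 25*π^2/7, so ||u'||_L² = 5*sqrt(7)*π/7.
Ratio ||u||_L² / ||u'||_L² = 7/(10*π).
Sharp Poincaré constant on H^1_0(0, 7/2) is C_P = L/π = 7/(2*π), achieved by sin(2*π/7·x).
This is the k = 5 harmonic; the ratio L/(kπ) is strictly less than C_P = L/π, consistent with the sharp inequality ||u||_L² ≤ C_P ||u'||_L².


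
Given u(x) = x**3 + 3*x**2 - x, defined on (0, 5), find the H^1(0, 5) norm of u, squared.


||u||_{H^1}^2 = 1790035/42

The H^1 norm (squared) on an interval (0, L) is
  ||u||_{H^1}^2 = ∫_0^L u(x)^2 dx + ∫_0^L u'(x)^2 dx.
Compute u'(x) = 3*x**2 + 6*x - 1.
Then u(x)^2 = x**6 + 6*x**5 + 7*x**4 - 6*x**3 + x**2 and u'(x)^2 = 9*x**4 + 36*x**3 + 30*x**2 - 12*x + 1.
Integrate each monomial from 0 to 5 using ∫_0^5 c·x^n dx = c·5^(n+1)/(n+1):
  ∫_0^5 u(x)^2 dx = ∫_0^5 (x^6 + 6*x^5 + 7*x^4 - 6*x^3 + x^2) dx. Term by term:
    ∫_0^5 x^6 dx = 78125/7;  ∫_0^5 6*x^5 dx = 15625;  ∫_0^5 7*x^4 dx = 4375;
    ∫_0^5 -6*x^3 dx = -1875/2;  ∫_0^5 x^2 dx = 125/3.
  Sum: 78125/7 + 15625 + 4375 − 1875/2 + 125/3 = 1271125/42.
  ∫_0^5 u'(x)^2 dx = ∫_0^5 (9*x^4 + 36*x^3 + 30*x^2 - 12*x + 1) dx. Term by term:
    ∫_0^5 9*x^4 dx = 5625;  ∫_0^5 36*x^3 dx = 5625;  ∫_0^5 30*x^2 dx = 1250;
    ∫_0^5 -12*x dx = -150;  ∫_0^5 1 dx = 5.
  Sum: 5625 + 5625 + 1250 − 150 + 5 = 12355.
Adding: ||u||_{H^1}^2 = 1271125/42 + 12355 = 1790035/42.


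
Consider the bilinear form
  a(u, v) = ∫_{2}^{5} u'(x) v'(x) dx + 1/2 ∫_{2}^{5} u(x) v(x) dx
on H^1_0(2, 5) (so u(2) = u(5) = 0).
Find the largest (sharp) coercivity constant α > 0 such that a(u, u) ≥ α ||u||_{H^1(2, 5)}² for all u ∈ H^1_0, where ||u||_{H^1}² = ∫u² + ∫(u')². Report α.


α = (9/2 + π^2)/(9 + π^2)

Coercivity of a(·,·) on H^1_0(2, 5) means a(u, u) ≥ α ||u||_{H^1}² for every u ∈ H^1_0.
The interval has length L = 3, and Poincaré/coercivity depend only on L. Here a(u, u) = ∫(u')² + (1/2)·∫u².
Here 0 < c = 1/2 < 1. The condition a(u,u) ≥ α||u||_{H^1}² reads (1−α)∫(u')² ≥ (α−c)∫u². Any admissible α is ≤ 1 (rapidly oscillating u have ∫u²/∫(u')² → 0), and α = 1 would force 0 ≥ (1−c)∫u², impossible since c < 1; so 1−α > 0. By the sharp Poincaré inequality on H^1_0 of an interval of length L, ∫(u')² ≥ (π/L)²∫u² with equality for the first sine mode sin(π(x−x₀)/L) (x₀ the left endpoint), so the inequality holds for all u iff (1−α)(π/L)² ≥ α − c, i.e. α ≤ ((π/L)² + c)/((π/L)² + 1) = (1 + c(L/π)²)/(1 + (L/π)²). With (π/L)² = π^2/9 and c = 1/2, the largest admissible constant is α = ((π/L)² + c)/((π/L)² + 1).
Simplifying, α = (9/2 + π^2)/(9 + π^2).


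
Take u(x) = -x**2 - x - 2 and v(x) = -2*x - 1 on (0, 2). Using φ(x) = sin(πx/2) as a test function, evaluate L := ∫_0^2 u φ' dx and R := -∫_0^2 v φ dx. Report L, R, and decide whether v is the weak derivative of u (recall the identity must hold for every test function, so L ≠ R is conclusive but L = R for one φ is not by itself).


LHS = 12/π, RHS = 12/π. Yes, v = u' weakly.

u(x) = -x**2 - x - 2, classical derivative u'(x) = -2*x - 1.
φ(x) = sin(πx/2), so φ'(x) = π*cos(π*x/2)/2.
Note φ(0) = φ(2) = 0, so the boundary term u·φ vanishes.
LHS = ∫_0^2 u(x) φ'(x) dx = ∫_0^2 (-π*x^2*cos(π*x/2)/2 - π*x*cos(π*x/2)/2 - π*cos(π*x/2)) dx. Term by term:
  ∫_0^2 -π*cos(π*x/2) dx = 0;  ∫_0^2 -π*x*cos(π*x/2)/2 dx = 4/π;  ∫_0^2 -π*x^2*cos(π*x/2)/2 dx = 8/π.
Sum: 0 + 4/π + 8/π = 12/π.
So LHS = 12/π.
∫_0^2 v(x) φ(x) dx = ∫_0^2 (-2*x*sin(π*x/2) - sin(π*x/2)) dx. Term by term:
  ∫_0^2 -sin(π*x/2) dx = -4/π;  ∫_0^2 -2*x*sin(π*x/2) dx = -8/π.
Sum: -4/π − 8/π = -12/π.
So RHS = -∫_0^2 v(x) φ(x) dx = 12/π.
LHS = RHS, so the identity holds for this test φ.
Moreover u is smooth here and v(x) = u'(x) = -2*x - 1 pointwise, so the identity holds for every test function. Hence v is the weak derivative of u.


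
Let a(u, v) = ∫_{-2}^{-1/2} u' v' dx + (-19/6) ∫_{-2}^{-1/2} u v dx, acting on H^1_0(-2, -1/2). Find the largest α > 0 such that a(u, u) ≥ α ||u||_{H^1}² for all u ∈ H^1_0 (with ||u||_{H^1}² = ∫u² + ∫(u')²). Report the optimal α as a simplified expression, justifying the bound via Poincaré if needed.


α = (-57 + 8*π^2)/(2*(9 + 4*π^2))

Coercivity of a(·,·) on H^1_0(-2, -1/2) means a(u, u) ≥ α ||u||_{H^1}² for every u ∈ H^1_0.
The interval has length L = 3/2, and Poincaré/coercivity depend only on L. Here a(u, u) = ∫(u')² + (-19/6)·∫u².
Here c = -19/6 < 0 with |c| < (π/L)² = 4*π^2/9, so coercivity still holds. The condition a(u,u) ≥ α||u||_{H^1}² reads (1−α)∫(u')² ≥ (α−c)∫u². Any admissible α is ≤ 1 (rapidly oscillating u have ∫u²/∫(u')² → 0), and α = 1 would force 0 ≥ (1−c)∫u², impossible since c < 1; so 1−α > 0. By the sharp Poincaré inequality on H^1_0 of an interval of length L, ∫(u')² ≥ (π/L)²∫u² with equality for the first sine mode sin(π(x−x₀)/L) (x₀ the left endpoint), so the inequality holds for all u iff (1−α)(π/L)² ≥ α − c, i.e. α ≤ ((π/L)² + c)/((π/L)² + 1) = (1 + c(L/π)²)/(1 + (L/π)²). (Direct route, valid since c ≤ 0: Poincaré gives c∫u² ≥ c(L/π)²∫(u')², so a(u,u) ≥ (1 + c(L/π)²)∫(u')², while ||u||_{H^1}² ≤ (1 + (L/π)²)∫(u')²; dividing yields the same α.) With (π/L)² = 4*π^2/9 and c = -19/6, the largest admissible constant is α = ((π/L)² + c)/((π/L)² + 1).
Simplifying, α = (-57 + 8*π^2)/(2*(9 + 4*π^2)).


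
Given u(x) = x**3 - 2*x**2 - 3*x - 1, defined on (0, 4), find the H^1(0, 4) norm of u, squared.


||u||_{H^1}^2 = 23176/35

The H^1 norm (squared) on an interval (0, L) is
  ||u||_{H^1}^2 = ∫_0^L u(x)^2 dx + ∫_0^L u'(x)^2 dx.
Compute u'(x) = 3*x**2 - 4*x - 3.
Then u(x)^2 = x**6 - 4*x**5 - 2*x**4 + 10*x**3 + 13*x**2 + 6*x + 1 and u'(x)^2 = 9*x**4 - 24*x**3 - 2*x**2 + 24*x + 9.
Integrate each monomial from 0 to 4 using ∫_0^4 c·x^n dx = c·4^(n+1)/(n+1):
  ∫_0^4 u(x)^2 dx = ∫_0^4 (x^6 - 4*x^5 - 2*x^4 + 10*x^3 + 13*x^2 + 6*x + 1) dx. Term by term:
    ∫_0^4 x^6 dx = 16384/7;  ∫_0^4 -4*x^5 dx = -8192/3;  ∫_0^4 -2*x^4 dx = -2048/5;
    ∫_0^4 10*x^3 dx = 640;  ∫_0^4 13*x^2 dx = 832/3;  ∫_0^4 6*x dx = 48;
    ∫_0^4 1 dx = 4.
  Sum: 16384/7 − 8192/3 − 2048/5 + 640 + 832/3 + 48 + 4 = 17812/105.
  ∫_0^4 u'(x)^2 dx = ∫_0^4 (9*x^4 - 24*x^3 - 2*x^2 + 24*x + 9) dx. Term by term:
    ∫_0^4 9*x^4 dx = 9216/5;  ∫_0^4 -24*x^3 dx = -1536;  ∫_0^4 -2*x^2 dx = -128/3;
    ∫_0^4 24*x dx = 192;  ∫_0^4 9 dx = 36.
  Sum: 9216/5 − 1536 − 128/3 + 192 + 36 = 7388/15.
Adding: ||u||_{H^1}^2 = 17812/105 + 7388/15 = 23176/35.


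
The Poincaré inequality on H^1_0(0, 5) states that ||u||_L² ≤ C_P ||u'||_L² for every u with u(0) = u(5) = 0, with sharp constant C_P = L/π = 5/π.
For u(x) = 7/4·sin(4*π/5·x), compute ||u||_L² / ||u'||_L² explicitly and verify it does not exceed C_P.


||u||_L² / ||u'||_L² = 5/(4*π) < C_P = 5/π.

u(x) = 7/4·sin(4*π/5·x), so u'(x) = 7*π*cos(4*π*x/5)/5.
Writing u(x) = A·sin(kπx/L) with A = 7/4 and k = 4, use ∫_0^L sin²(kπx/L) dx = L/2 and ∫_0^L cos²(kπx/L) dx = L/2.
u² = 49/16·sin²(4*π/5·x) and (u')² = 49*π^2/25·cos²(4*π/5·x), and each of sin², cos² integrates to L/2 = 5/2 over (0, 5).
∫_0^5 u² dx = 245/32, so ||u||_L² = 7*sqrt(10)/8.
∫_0^5 (u')² dx = 49*π^2/10, so ||u'||_L² = 7*sqrt(10)*π/10.
Ratio ||u||_L² / ||u'||_L² = 5/(4*π).
Sharp Poincaré constant on H^1_0(0, 5) is C_P = L/π = 5/π, achieved by sin(π/5·x).
This is the k = 4 harmonic; the ratio L/(kπ) is strictly less than C_P = L/π, consistent with the sharp inequality ||u||_L² ≤ C_P ||u'||_L².


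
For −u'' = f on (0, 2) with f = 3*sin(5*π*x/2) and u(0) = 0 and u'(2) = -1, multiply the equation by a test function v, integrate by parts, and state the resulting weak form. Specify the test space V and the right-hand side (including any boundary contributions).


V = {v ∈ H^1(0, 2) : v(0) = 0} (test functions vanish at x = 0 where u is specified); weak form: ∫_0^2 u'v' dx = ∫_0^2 (3*sin(5*π*x/2)) v dx − v(2) for all v ∈ V.

Multiply both sides by a test function v and integrate from 0 to 2:
  ∫_0^2 −u''(x) v(x) dx = ∫_0^2 f(x) v(x) dx.
Integrate the LHS by parts once:
  ∫_0^2 −u'' v dx = −[u'(x) v(x)]_0^2 + ∫_0^2 u'(x) v'(x) dx.
Thus ∫_0^2 u'(x) v'(x) dx = ∫_0^2 f(x) v(x) dx + [u'(x) v(x)]_0^2.
Choose V so that boundary terms are either known or forced to vanish.
Mixed BC: u(0) = 0 (Dirichlet) and u'(2) = -1 (Neumann). Define V = {v ∈ H^1(0, 2) : v(0) = 0}. Then [u' v]_0^2 = u'(2)·v(2) − u'(0)·0 = − v(2).
Weak formulation: find u (satisfying any essential BC) such that ∫_0^2 u'(x) v'(x) dx = ∫_0^2 f v dx − v(2) for all v ∈ V (Dirichlet at 0 absorbed into V; Neumann datum at x = 2 contributes the boundary term).
Substituting f(x) = 3*sin(5*π*x/2), the right-hand side is ∫_0^2 (3*sin(5*π*x/2)) v dx − v(2).


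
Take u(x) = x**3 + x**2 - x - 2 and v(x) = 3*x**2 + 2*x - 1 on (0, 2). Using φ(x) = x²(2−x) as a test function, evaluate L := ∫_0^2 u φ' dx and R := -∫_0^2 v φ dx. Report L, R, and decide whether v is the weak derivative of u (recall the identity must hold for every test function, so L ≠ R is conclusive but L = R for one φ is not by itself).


LHS = -124/15, RHS = -124/15. Yes, v = u' weakly.

u(x) = x**3 + x**2 - x - 2, classical derivative u'(x) = 3*x**2 + 2*x - 1.
φ(x) = x²(2−x), so φ'(x) = x*(4 - 3*x).
Note φ(0) = φ(2) = 0, so the boundary term u·φ vanishes.
LHS = ∫_0^2 u(x) φ'(x) dx = ∫_0^2 (-3*x^5 + x^4 + 7*x^3 + 2*x^2 - 8*x) dx. Term by term:
  ∫_0^2 -3*x^5 dx = -32;  ∫_0^2 x^4 dx = 32/5;  ∫_0^2 7*x^3 dx = 28;
  ∫_0^2 2*x^2 dx = 16/3;  ∫_0^2 -8*x dx = -16.
Sum: -32 + 32/5 + 28 + 16/3 − 16 = -124/15.
So LHS = -124/15.
∫_0^2 v(x) φ(x) dx = ∫_0^2 (-3*x^5 + 4*x^4 + 5*x^3 - 2*x^2) dx. Term by term:
  ∫_0^2 -3*x^5 dx = -32;  ∫_0^2 4*x^4 dx = 128/5;  ∫_0^2 5*x^3 dx = 20;
  ∫_0^2 -2*x^2 dx = -16/3.
Sum: -32 + 128/5 + 20 − 16/3 = 124/15.
So RHS = -∫_0^2 v(x) φ(x) dx = -124/15.
LHS = RHS, so the identity holds for this test φ.
Moreover u is smooth here and v(x) = u'(x) = 3*x**2 + 2*x - 1 pointwise, so the identity holds for every test function. Hence v is the weak derivative of u.


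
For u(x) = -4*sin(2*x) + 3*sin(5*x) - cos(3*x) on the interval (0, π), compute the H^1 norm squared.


||u||_{H^1(0,π)}^2 = -64 + 162*π

u'(x) = 3*sin(3*x) - 8*cos(2*x) + 15*cos(5*x).
Expand u² and (u')² and integrate term by term on (0, π), using: for integers n ≥ 1, ∫_0^π sin²(nx) dx = ∫_0^π cos²(nx) dx = π/2; for n ≠ n', ∫_0^π sin(nx)sin(n'x) dx = ∫_0^π cos(nx)cos(n'x) dx = 0; and by product-to-sum, ∫_0^π sin(nx)cos(n'x) dx = ½∫_0^π [sin((n+n')x) + sin((n−n')x)] dx, which is 0 when n+n' is even and 2n/(n²−n'²) when n+n' is odd (it need not vanish on (0, π)).
  u² squared terms: (-1)²·∫cos(3x)² dx = 1·π/2 = π/2;  (-4)²·∫sin(2x)² dx = 16·π/2 = 8*π;  (3)²·∫sin(5x)² dx = 9·π/2 = 9*π/2.
  u² cross terms: 2·(-1)·(-4)·∫cos(3x)·sin(2x) dx = 8·(-4/5) = -32/5;  2·(-1)·(3)·∫cos(3x)·sin(5x) dx = -6·(0) = 0;  2·(-4)·(3)·∫sin(2x)·sin(5x) dx = -24·(0) = 0.
  So ∫_0^π u² dx = π/2 + 8*π + 9*π/2 − 32/5 + 0 + 0 = -32/5 + 13*π.
  (u')² squared terms: (-8)²·∫cos(2x)² dx = 64·π/2 = 32*π;  (3)²·∫sin(3x)² dx = 9·π/2 = 9*π/2;  (15)²·∫cos(5x)² dx = 225·π/2 = 225*π/2.
  (u')² cross terms: 2·(-8)·(3)·∫cos(2x)·sin(3x) dx = -48·(6/5) = -288/5;  2·(-8)·(15)·∫cos(2x)·cos(5x) dx = -240·(0) = 0;  2·(3)·(15)·∫sin(3x)·cos(5x) dx = 90·(0) = 0.
  So ∫_0^π (u')² dx = 32*π + 9*π/2 + 225*π/2 − 288/5 + 0 + 0 = -288/5 + 149*π.
||u||_{H^1}^2 = (-32/5 + 13*π) + (-288/5 + 149*π) = -64 + 162*π.


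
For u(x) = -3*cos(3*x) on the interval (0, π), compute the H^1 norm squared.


||u||_{H^1(0,π)}^2 = 45*π

u'(x) = 9*sin(3*x).
Expand u² and (u')² and integrate term by term on (0, π), using: for integers n ≥ 1, ∫_0^π sin²(nx) dx = ∫_0^π cos²(nx) dx = π/2; for n ≠ n', ∫_0^π sin(nx)sin(n'x) dx = ∫_0^π cos(nx)cos(n'x) dx = 0; and by product-to-sum, ∫_0^π sin(nx)cos(n'x) dx = ½∫_0^π [sin((n+n')x) + sin((n−n')x)] dx, which is 0 when n+n' is even and 2n/(n²−n'²) when n+n' is odd (it need not vanish on (0, π)).
  u² squared terms: (-3)²·∫cos(3x)² dx = 9·π/2 = 9*π/2.
  So ∫_0^π u² dx = 9*π/2.
  (u')² squared terms: (9)²·∫sin(3x)² dx = 81·π/2 = 81*π/2.
  So ∫_0^π (u')² dx = 81*π/2.
||u||_{H^1}^2 = (9*π/2) + (81*π/2) = 45*π.


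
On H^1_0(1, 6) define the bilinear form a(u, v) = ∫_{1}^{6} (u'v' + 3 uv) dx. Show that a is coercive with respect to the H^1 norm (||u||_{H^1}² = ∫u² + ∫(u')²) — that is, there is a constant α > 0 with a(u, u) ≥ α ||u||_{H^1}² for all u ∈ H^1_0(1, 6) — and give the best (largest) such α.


α = 1

Coercivity of a(·,·) on H^1_0(1, 6) means a(u, u) ≥ α ||u||_{H^1}² for every u ∈ H^1_0.
The interval has length L = 5, and Poincaré/coercivity depend only on L. Here a(u, u) = ∫(u')² + (3)·∫u².
Here c = 3 ≥ 1, so a(u,u) = ∫(u')² + c∫u² ≥ ∫(u')² + ∫u² = ||u||_{H^1}², i.e. α = 1 works. No larger α is possible: a(u,u) ≥ α||u||_{H^1}² means (1−α)∫(u')² ≥ (α−c)∫u², and for the modes u_n = sin(nπ(x−x₀)/L) (x₀ the left endpoint) one has ∫u_n²/∫(u_n')² = (L/(nπ))² → 0, so a(u_n,u_n)/||u_n||_{H^1}² → 1. Hence the optimal constant is α = 1.
Therefore α = 1.
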